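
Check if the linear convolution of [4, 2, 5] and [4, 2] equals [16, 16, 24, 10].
Recompute linear convolution of [4, 2, 5] and [4, 2]: y[0] = 4×4 = 16; y[1] = 4×2 + 2×4 = 16; y[2] = 2×2 + 5×4 = 24; y[3] = 5×2 = 10 → [16, 16, 24, 10]. Given [16, 16, 24, 10] matches, so answer: Yes

Yes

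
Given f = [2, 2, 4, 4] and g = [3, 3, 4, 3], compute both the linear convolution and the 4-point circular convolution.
Linear: y_lin[0] = 2×3 = 6; y_lin[1] = 2×3 + 2×3 = 12; y_lin[2] = 2×4 + 2×3 + 4×3 = 26; y_lin[3] = 2×3 + 2×4 + 4×3 + 4×3 = 38; y_lin[4] = 2×3 + 4×4 + 4×3 = 34; y_lin[5] = 4×3 + 4×4 = 28; y_lin[6] = 4×3 = 12 → [6, 12, 26, 38, 34, 28, 12]. Circular (length 4): y[0] = 2×3 + 2×3 + 4×4 + 4×3 = 40; y[1] = 2×3 + 2×3 + 4×3 + 4×4 = 40; y[2] = 2×4 + 2×3 + 4×3 + 4×3 = 38; y[3] = 2×3 + 2×4 + 4×3 + 4×3 = 38 → [40, 40, 38, 38]

Linear: [6, 12, 26, 38, 34, 28, 12], Circular: [40, 40, 38, 38]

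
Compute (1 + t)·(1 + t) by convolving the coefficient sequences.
Ascending coefficients: a = [1, 1], b = [1, 1]. c[0] = 1×1 = 1; c[1] = 1×1 + 1×1 = 2; c[2] = 1×1 = 1. Result coefficients: [1, 2, 1] → 1 + 2t + t^2

1 + 2t + t^2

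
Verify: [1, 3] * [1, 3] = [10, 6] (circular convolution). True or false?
Recompute circular convolution of [1, 3] and [1, 3]: y[0] = 1×1 + 3×3 = 10; y[1] = 1×3 + 3×1 = 6 → [10, 6]. Given [10, 6] matches, so answer: Yes

Yes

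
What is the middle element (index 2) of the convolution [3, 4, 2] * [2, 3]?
Use y[k] = Σ_i a[i]·b[k-i] at k=2. y[2] = 4×3 + 2×2 = 16

16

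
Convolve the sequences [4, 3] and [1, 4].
y[0] = 4×1 = 4; y[1] = 4×4 + 3×1 = 19; y[2] = 3×4 = 12

[4, 19, 12]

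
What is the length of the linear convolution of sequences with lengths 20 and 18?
Linear/full convolution length: m + n - 1 = 20 + 18 - 1 = 37

37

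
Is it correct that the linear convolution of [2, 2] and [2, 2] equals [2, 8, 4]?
Recompute linear convolution of [2, 2] and [2, 2]: y[0] = 2×2 = 4; y[1] = 2×2 + 2×2 = 8; y[2] = 2×2 = 4 → [4, 8, 4]. Compare to given [2, 8, 4]: they differ at index 0: given 2, correct 4, so answer: No

No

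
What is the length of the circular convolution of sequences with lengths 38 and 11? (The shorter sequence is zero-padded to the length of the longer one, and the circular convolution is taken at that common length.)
Circular convolution (zero-padding the shorter input) has length max(m, n) = max(38, 11) = 38

38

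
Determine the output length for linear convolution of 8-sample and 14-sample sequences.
Linear/full convolution length: m + n - 1 = 8 + 14 - 1 = 21

21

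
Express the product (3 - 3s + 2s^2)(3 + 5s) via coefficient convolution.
Ascending coefficients: a = [3, -3, 2], b = [3, 5]. c[0] = 3×3 = 9; c[1] = 3×5 + -3×3 = 6; c[2] = -3×5 + 2×3 = -9; c[3] = 2×5 = 10. Result coefficients: [9, 6, -9, 10] → 9 + 6s - 9s^2 + 10s^3

9 + 6s - 9s^2 + 10s^3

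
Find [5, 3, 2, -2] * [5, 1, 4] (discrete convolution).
y[0] = 5×5 = 25; y[1] = 5×1 + 3×5 = 20; y[2] = 5×4 + 3×1 + 2×5 = 33; y[3] = 3×4 + 2×1 + -2×5 = 4; y[4] = 2×4 + -2×1 = 6; y[5] = -2×4 = -8

[25, 20, 33, 4, 6, -8]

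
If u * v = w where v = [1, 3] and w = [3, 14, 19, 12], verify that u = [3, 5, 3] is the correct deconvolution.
Forward-compute [3, 5, 3] * [1, 3]: w[0] = 3×1 = 3; w[1] = 3×3 + 5×1 = 14; w[2] = 5×3 + 3×1 = 18; w[3] = 3×3 = 9 → [3, 14, 18, 9]. Does not match given w = [3, 14, 19, 12].

Not verified. [3, 5, 3] * [1, 3] = [3, 14, 18, 9], which differs from [3, 14, 19, 12] at index 2.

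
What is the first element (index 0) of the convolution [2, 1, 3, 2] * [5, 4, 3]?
Use y[k] = Σ_i a[i]·b[k-i] at k=0. y[0] = 2×5 = 10

10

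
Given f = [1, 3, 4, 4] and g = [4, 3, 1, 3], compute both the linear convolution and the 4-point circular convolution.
Linear: y_lin[0] = 1×4 = 4; y_lin[1] = 1×3 + 3×4 = 15; y_lin[2] = 1×1 + 3×3 + 4×4 = 26; y_lin[3] = 1×3 + 3×1 + 4×3 + 4×4 = 34; y_lin[4] = 3×3 + 4×1 + 4×3 = 25; y_lin[5] = 4×3 + 4×1 = 16; y_lin[6] = 4×3 = 12 → [4, 15, 26, 34, 25, 16, 12]. Circular (length 4): y[0] = 1×4 + 3×3 + 4×1 + 4×3 = 29; y[1] = 1×3 + 3×4 + 4×3 + 4×1 = 31; y[2] = 1×1 + 3×3 + 4×4 + 4×3 = 38; y[3] = 1×3 + 3×1 + 4×3 + 4×4 = 34 → [29, 31, 38, 34]

Linear: [4, 15, 26, 34, 25, 16, 12], Circular: [29, 31, 38, 34]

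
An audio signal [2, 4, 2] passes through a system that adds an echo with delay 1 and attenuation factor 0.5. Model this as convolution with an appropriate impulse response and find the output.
Direct-path + delayed-attenuated-path model → impulse response h = [1, 0.5] (1 at lag 0, 0.5 at lag 1). Output y[n] = x[n] + 0.5·x[n - 1] (with x[n] = 0 outside 0..2): y[0] = 2 + 0.5×0 = 2; y[1] = 4 + 0.5×2 = 5.0; y[2] = 2 + 0.5×4 = 4.0; y[3] = 0 + 0.5×2 = 1.0. So y = [2, 5.0, 4.0, 1.0]

[2, 5.0, 4.0, 1.0]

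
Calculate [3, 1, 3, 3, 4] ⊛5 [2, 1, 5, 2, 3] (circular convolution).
Use y[k] = Σ_j x[j]·h[(k-j) mod 5]. y[0] = 3×2 + 1×3 + 3×2 + 3×5 + 4×1 = 34; y[1] = 3×1 + 1×2 + 3×3 + 3×2 + 4×5 = 40; y[2] = 3×5 + 1×1 + 3×2 + 3×3 + 4×2 = 39; y[3] = 3×2 + 1×5 + 3×1 + 3×2 + 4×3 = 32; y[4] = 3×3 + 1×2 + 3×5 + 3×1 + 4×2 = 37. Result: [34, 40, 39, 32, 37]

[34, 40, 39, 32, 37]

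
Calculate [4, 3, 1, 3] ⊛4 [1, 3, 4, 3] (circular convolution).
Use y[k] = Σ_j a[j]·b[(k-j) mod 4]. y[0] = 4×1 + 3×3 + 1×4 + 3×3 = 26; y[1] = 4×3 + 3×1 + 1×3 + 3×4 = 30; y[2] = 4×4 + 3×3 + 1×1 + 3×3 = 35; y[3] = 4×3 + 3×4 + 1×3 + 3×1 = 30. Result: [26, 30, 35, 30]

[26, 30, 35, 30]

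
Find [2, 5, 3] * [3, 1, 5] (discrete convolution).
y[0] = 2×3 = 6; y[1] = 2×1 + 5×3 = 17; y[2] = 2×5 + 5×1 + 3×3 = 24; y[3] = 5×5 + 3×1 = 28; y[4] = 3×5 = 15

[6, 17, 24, 28, 15]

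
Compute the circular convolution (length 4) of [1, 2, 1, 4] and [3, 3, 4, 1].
Use y[k] = Σ_j x[j]·h[(k-j) mod 4]. y[0] = 1×3 + 2×1 + 1×4 + 4×3 = 21; y[1] = 1×3 + 2×3 + 1×1 + 4×4 = 26; y[2] = 1×4 + 2×3 + 1×3 + 4×1 = 17; y[3] = 1×1 + 2×4 + 1×3 + 4×3 = 24. Result: [21, 26, 17, 24]

[21, 26, 17, 24]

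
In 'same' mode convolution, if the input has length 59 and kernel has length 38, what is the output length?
'Same' mode returns an output with the same length as the input: 59

59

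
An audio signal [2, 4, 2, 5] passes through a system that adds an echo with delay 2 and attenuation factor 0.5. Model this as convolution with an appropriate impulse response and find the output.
Direct-path + delayed-attenuated-path model → impulse response h = [1, 0, 0.5] (1 at lag 0, 0.5 at lag 2). Output y[n] = x[n] + 0.5·x[n - 2] (with x[n] = 0 outside 0..3): y[0] = 2 + 0.5×0 = 2; y[1] = 4 + 0.5×0 = 4; y[2] = 2 + 0.5×2 = 3.0; y[3] = 5 + 0.5×4 = 7.0; y[4] = 0 + 0.5×2 = 1.0; y[5] = 0 + 0.5×5 = 2.5. So y = [2, 4, 3.0, 7.0, 1.0, 2.5]

[2, 4, 3.0, 7.0, 1.0, 2.5]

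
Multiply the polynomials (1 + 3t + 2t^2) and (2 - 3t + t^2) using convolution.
Ascending coefficients: a = [1, 3, 2], b = [2, -3, 1]. c[0] = 1×2 = 2; c[1] = 1×-3 + 3×2 = 3; c[2] = 1×1 + 3×-3 + 2×2 = -4; c[3] = 3×1 + 2×-3 = -3; c[4] = 2×1 = 2. Result coefficients: [2, 3, -4, -3, 2] → 2 + 3t - 4t^2 - 3t^3 + 2t^4

2 + 3t - 4t^2 - 3t^3 + 2t^4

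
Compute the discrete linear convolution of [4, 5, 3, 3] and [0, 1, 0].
y[0] = 4×0 = 0; y[1] = 4×1 + 5×0 = 4; y[2] = 4×0 + 5×1 + 3×0 = 5; y[3] = 5×0 + 3×1 + 3×0 = 3; y[4] = 3×0 + 3×1 = 3; y[5] = 3×0 = 0

[0, 4, 5, 3, 3, 0]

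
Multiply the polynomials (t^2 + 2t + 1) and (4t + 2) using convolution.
Ascending coefficients: a = [1, 2, 1], b = [2, 4]. c[0] = 1×2 = 2; c[1] = 1×4 + 2×2 = 8; c[2] = 2×4 + 1×2 = 10; c[3] = 1×4 = 4. Result coefficients: [2, 8, 10, 4] → 4t^3 + 10t^2 + 8t + 2

4t^3 + 10t^2 + 8t + 2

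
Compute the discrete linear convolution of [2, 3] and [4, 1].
y[0] = 2×4 = 8; y[1] = 2×1 + 3×4 = 14; y[2] = 3×1 = 3

[8, 14, 3]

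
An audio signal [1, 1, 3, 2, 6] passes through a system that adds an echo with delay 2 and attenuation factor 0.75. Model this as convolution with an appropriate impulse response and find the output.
Direct-path + delayed-attenuated-path model → impulse response h = [1, 0, 0.75] (1 at lag 0, 0.75 at lag 2). Output y[n] = x[n] + 0.75·x[n - 2] (with x[n] = 0 outside 0..4): y[0] = 1 + 0.75×0 = 1; y[1] = 1 + 0.75×0 = 1; y[2] = 3 + 0.75×1 = 3.75; y[3] = 2 + 0.75×1 = 2.75; y[4] = 6 + 0.75×3 = 8.25; y[5] = 0 + 0.75×2 = 1.5; y[6] = 0 + 0.75×6 = 4.5. So y = [1, 1, 3.75, 2.75, 8.25, 1.5, 4.5]

[1, 1, 3.75, 2.75, 8.25, 1.5, 4.5]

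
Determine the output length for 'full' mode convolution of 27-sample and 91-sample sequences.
Linear/full convolution length: m + n - 1 = 27 + 91 - 1 = 117

117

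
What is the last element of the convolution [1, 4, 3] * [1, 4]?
Use y[k] = Σ_i a[i]·b[k-i] at k=3. y[3] = 3×4 = 12

12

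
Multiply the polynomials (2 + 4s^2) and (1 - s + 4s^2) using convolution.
Ascending coefficients: a = [2, 0, 4], b = [1, -1, 4]. c[0] = 2×1 = 2; c[1] = 2×-1 + 0×1 = -2; c[2] = 2×4 + 0×-1 + 4×1 = 12; c[3] = 0×4 + 4×-1 = -4; c[4] = 4×4 = 16. Result coefficients: [2, -2, 12, -4, 16] → 2 - 2s + 12s^2 - 4s^3 + 16s^4

2 - 2s + 12s^2 - 4s^3 + 16s^4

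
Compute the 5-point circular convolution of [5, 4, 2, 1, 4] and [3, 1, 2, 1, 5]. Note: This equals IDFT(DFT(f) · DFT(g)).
Either evaluate y[k] = Σ_j f[j]·g[(k-j) mod 5] directly, or use IDFT(DFT(f) · DFT(g)). y[0] = 5×3 + 4×5 + 2×1 + 1×2 + 4×1 = 43; y[1] = 5×1 + 4×3 + 2×5 + 1×1 + 4×2 = 36; y[2] = 5×2 + 4×1 + 2×3 + 1×5 + 4×1 = 29; y[3] = 5×1 + 4×2 + 2×1 + 1×3 + 4×5 = 38; y[4] = 5×5 + 4×1 + 2×2 + 1×1 + 4×3 = 46. Result: [43, 36, 29, 38, 46]

[43, 36, 29, 38, 46]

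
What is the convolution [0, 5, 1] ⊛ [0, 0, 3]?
y[0] = 0×0 = 0; y[1] = 0×0 + 5×0 = 0; y[2] = 0×3 + 5×0 + 1×0 = 0; y[3] = 5×3 + 1×0 = 15; y[4] = 1×3 = 3

[0, 0, 0, 15, 3]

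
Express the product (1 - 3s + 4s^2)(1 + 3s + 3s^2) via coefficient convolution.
Ascending coefficients: a = [1, -3, 4], b = [1, 3, 3]. c[0] = 1×1 = 1; c[1] = 1×3 + -3×1 = 0; c[2] = 1×3 + -3×3 + 4×1 = -2; c[3] = -3×3 + 4×3 = 3; c[4] = 4×3 = 12. Result coefficients: [1, 0, -2, 3, 12] → 1 - 2s^2 + 3s^3 + 12s^4

1 - 2s^2 + 3s^3 + 12s^4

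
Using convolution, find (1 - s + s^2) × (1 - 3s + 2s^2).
Ascending coefficients: a = [1, -1, 1], b = [1, -3, 2]. c[0] = 1×1 = 1; c[1] = 1×-3 + -1×1 = -4; c[2] = 1×2 + -1×-3 + 1×1 = 6; c[3] = -1×2 + 1×-3 = -5; c[4] = 1×2 = 2. Result coefficients: [1, -4, 6, -5, 2] → 1 - 4s + 6s^2 - 5s^3 + 2s^4

1 - 4s + 6s^2 - 5s^3 + 2s^4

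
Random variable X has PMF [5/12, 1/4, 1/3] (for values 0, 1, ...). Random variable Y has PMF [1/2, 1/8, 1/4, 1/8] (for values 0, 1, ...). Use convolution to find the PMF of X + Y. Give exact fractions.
P(X+Y=k) = Σ_i P(X=i)·P(Y=k-i) — a convolution of [5/12, 1/4, 1/3] and [1/2, 1/8, 1/4, 1/8]. P(X+Y=0) = (5/12)×(1/2) = 5/24; P(X+Y=1) = (5/12)×(1/8) + (1/4)×(1/2) = 5/96 + 1/8 = 17/96; P(X+Y=2) = (5/12)×(1/4) + (1/4)×(1/8) + (1/3)×(1/2) = 5/48 + 1/32 + 1/6 = 29/96; P(X+Y=3) = (5/12)×(1/8) + (1/4)×(1/4) + (1/3)×(1/8) = 5/96 + 1/16 + 1/24 = 5/32; P(X+Y=4) = (1/4)×(1/8) + (1/3)×(1/4) = 1/32 + 1/12 = 11/96; P(X+Y=5) = (1/3)×(1/8) = 1/24. PMF: [5/24, 17/96, 29/96, 5/32, 11/96, 1/24] (sums to 1 ✓)

[5/24, 17/96, 29/96, 5/32, 11/96, 1/24]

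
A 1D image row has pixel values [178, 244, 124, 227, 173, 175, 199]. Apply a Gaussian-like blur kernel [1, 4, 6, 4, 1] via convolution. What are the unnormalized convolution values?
Convolve image row [178, 244, 124, 227, 173, 175, 199] with kernel [1, 4, 6, 4, 1]: y[0] = 178×1 = 178; y[1] = 178×4 + 244×1 = 956; y[2] = 178×6 + 244×4 + 124×1 = 2168; y[3] = 178×4 + 244×6 + 124×4 + 227×1 = 2899; y[4] = 178×1 + 244×4 + 124×6 + 227×4 + 173×1 = 2979; y[5] = 244×1 + 124×4 + 227×6 + 173×4 + 175×1 = 2969; y[6] = 124×1 + 227×4 + 173×6 + 175×4 + 199×1 = 2969; y[7] = 227×1 + 173×4 + 175×6 + 199×4 = 2765; y[8] = 173×1 + 175×4 + 199×6 = 2067; y[9] = 175×1 + 199×4 = 971; y[10] = 199×1 = 199 → [178, 956, 2168, 2899, 2979, 2969, 2969, 2765, 2067, 971, 199]. Normalization factor = sum(kernel) = 16.

[178, 956, 2168, 2899, 2979, 2969, 2969, 2765, 2067, 971, 199]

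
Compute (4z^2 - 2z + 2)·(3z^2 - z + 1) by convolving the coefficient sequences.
Ascending coefficients: a = [2, -2, 4], b = [1, -1, 3]. c[0] = 2×1 = 2; c[1] = 2×-1 + -2×1 = -4; c[2] = 2×3 + -2×-1 + 4×1 = 12; c[3] = -2×3 + 4×-1 = -10; c[4] = 4×3 = 12. Result coefficients: [2, -4, 12, -10, 12] → 12z^4 - 10z^3 + 12z^2 - 4z + 2

12z^4 - 10z^3 + 12z^2 - 4z + 2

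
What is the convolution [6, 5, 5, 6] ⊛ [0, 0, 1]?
y[0] = 6×0 = 0; y[1] = 6×0 + 5×0 = 0; y[2] = 6×1 + 5×0 + 5×0 = 6; y[3] = 5×1 + 5×0 + 6×0 = 5; y[4] = 5×1 + 6×0 = 5; y[5] = 6×1 = 6

[0, 0, 6, 5, 5, 6]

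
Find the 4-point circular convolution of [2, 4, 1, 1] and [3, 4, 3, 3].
Use y[k] = Σ_j s[j]·t[(k-j) mod 4]. y[0] = 2×3 + 4×3 + 1×3 + 1×4 = 25; y[1] = 2×4 + 4×3 + 1×3 + 1×3 = 26; y[2] = 2×3 + 4×4 + 1×3 + 1×3 = 28; y[3] = 2×3 + 4×3 + 1×4 + 1×3 = 25. Result: [25, 26, 28, 25]

[25, 26, 28, 25]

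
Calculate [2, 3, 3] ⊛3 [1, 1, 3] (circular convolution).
Use y[k] = Σ_j a[j]·b[(k-j) mod 3]. y[0] = 2×1 + 3×3 + 3×1 = 14; y[1] = 2×1 + 3×1 + 3×3 = 14; y[2] = 2×3 + 3×1 + 3×1 = 12. Result: [14, 14, 12]

[14, 14, 12]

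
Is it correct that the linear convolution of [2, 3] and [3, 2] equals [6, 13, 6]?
Recompute linear convolution of [2, 3] and [3, 2]: y[0] = 2×3 = 6; y[1] = 2×2 + 3×3 = 13; y[2] = 3×2 = 6 → [6, 13, 6]. Given [6, 13, 6] matches, so answer: Yes

Yes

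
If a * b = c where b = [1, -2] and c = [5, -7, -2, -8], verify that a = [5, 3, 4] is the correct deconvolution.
Forward-compute [5, 3, 4] * [1, -2]: c[0] = 5×1 = 5; c[1] = 5×-2 + 3×1 = -7; c[2] = 3×-2 + 4×1 = -2; c[3] = 4×-2 = -8 → [5, -7, -2, -8]. Matches given c = [5, -7, -2, -8], so verified.

Verified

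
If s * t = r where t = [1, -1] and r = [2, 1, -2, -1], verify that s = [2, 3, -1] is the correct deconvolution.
Forward-compute [2, 3, -1] * [1, -1]: r[0] = 2×1 = 2; r[1] = 2×-1 + 3×1 = 1; r[2] = 3×-1 + -1×1 = -4; r[3] = -1×-1 = 1 → [2, 1, -4, 1]. Does not match given r = [2, 1, -2, -1].

Not verified. [2, 3, -1] * [1, -1] = [2, 1, -4, 1], which differs from [2, 1, -2, -1] at index 2.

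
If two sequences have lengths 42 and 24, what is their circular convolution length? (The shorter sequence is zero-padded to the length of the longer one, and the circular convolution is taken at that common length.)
Circular convolution (zero-padding the shorter input) has length max(m, n) = max(42, 24) = 42

42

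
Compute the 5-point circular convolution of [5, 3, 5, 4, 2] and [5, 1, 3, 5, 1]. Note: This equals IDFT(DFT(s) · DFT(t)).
Either evaluate y[k] = Σ_j s[j]·t[(k-j) mod 5] directly, or use IDFT(DFT(s) · DFT(t)). y[0] = 5×5 + 3×1 + 5×5 + 4×3 + 2×1 = 67; y[1] = 5×1 + 3×5 + 5×1 + 4×5 + 2×3 = 51; y[2] = 5×3 + 3×1 + 5×5 + 4×1 + 2×5 = 57; y[3] = 5×5 + 3×3 + 5×1 + 4×5 + 2×1 = 61; y[4] = 5×1 + 3×5 + 5×3 + 4×1 + 2×5 = 49. Result: [67, 51, 57, 61, 49]

[67, 51, 57, 61, 49]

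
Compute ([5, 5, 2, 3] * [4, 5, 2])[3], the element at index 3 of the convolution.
Use y[k] = Σ_i a[i]·b[k-i] at k=3. y[3] = 5×2 + 2×5 + 3×4 = 32

32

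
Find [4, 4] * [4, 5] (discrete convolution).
y[0] = 4×4 = 16; y[1] = 4×5 + 4×4 = 36; y[2] = 4×5 = 20

[16, 36, 20]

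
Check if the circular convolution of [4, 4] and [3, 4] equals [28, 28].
Recompute circular convolution of [4, 4] and [3, 4]: y[0] = 4×3 + 4×4 = 28; y[1] = 4×4 + 4×3 = 28 → [28, 28]. Given [28, 28] matches, so answer: Yes

Yes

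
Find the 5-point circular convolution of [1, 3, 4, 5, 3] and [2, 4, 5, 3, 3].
Use y[k] = Σ_j a[j]·b[(k-j) mod 5]. y[0] = 1×2 + 3×3 + 4×3 + 5×5 + 3×4 = 60; y[1] = 1×4 + 3×2 + 4×3 + 5×3 + 3×5 = 52; y[2] = 1×5 + 3×4 + 4×2 + 5×3 + 3×3 = 49; y[3] = 1×3 + 3×5 + 4×4 + 5×2 + 3×3 = 53; y[4] = 1×3 + 3×3 + 4×5 + 5×4 + 3×2 = 58. Result: [60, 52, 49, 53, 58]

[60, 52, 49, 53, 58]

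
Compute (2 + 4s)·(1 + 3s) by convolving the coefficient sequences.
Ascending coefficients: a = [2, 4], b = [1, 3]. c[0] = 2×1 = 2; c[1] = 2×3 + 4×1 = 10; c[2] = 4×3 = 12. Result coefficients: [2, 10, 12] → 2 + 10s + 12s^2

2 + 10s + 12s^2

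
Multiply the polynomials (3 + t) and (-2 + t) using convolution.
Ascending coefficients: a = [3, 1], b = [-2, 1]. c[0] = 3×-2 = -6; c[1] = 3×1 + 1×-2 = 1; c[2] = 1×1 = 1. Result coefficients: [-6, 1, 1] → -6 + t + t^2

-6 + t + t^2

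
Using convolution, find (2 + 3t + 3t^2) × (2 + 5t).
Ascending coefficients: a = [2, 3, 3], b = [2, 5]. c[0] = 2×2 = 4; c[1] = 2×5 + 3×2 = 16; c[2] = 3×5 + 3×2 = 21; c[3] = 3×5 = 15. Result coefficients: [4, 16, 21, 15] → 4 + 16t + 21t^2 + 15t^3

4 + 16t + 21t^2 + 15t^3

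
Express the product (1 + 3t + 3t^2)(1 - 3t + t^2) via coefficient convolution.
Ascending coefficients: a = [1, 3, 3], b = [1, -3, 1]. c[0] = 1×1 = 1; c[1] = 1×-3 + 3×1 = 0; c[2] = 1×1 + 3×-3 + 3×1 = -5; c[3] = 3×1 + 3×-3 = -6; c[4] = 3×1 = 3. Result coefficients: [1, 0, -5, -6, 3] → 1 - 5t^2 - 6t^3 + 3t^4

1 - 5t^2 - 6t^3 + 3t^4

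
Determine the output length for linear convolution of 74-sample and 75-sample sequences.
Linear/full convolution length: m + n - 1 = 74 + 75 - 1 = 148

148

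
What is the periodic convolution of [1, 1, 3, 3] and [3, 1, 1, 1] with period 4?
Use y[k] = Σ_j f[j]·g[(k-j) mod 4]. y[0] = 1×3 + 1×1 + 3×1 + 3×1 = 10; y[1] = 1×1 + 1×3 + 3×1 + 3×1 = 10; y[2] = 1×1 + 1×1 + 3×3 + 3×1 = 14; y[3] = 1×1 + 1×1 + 3×1 + 3×3 = 14. Result: [10, 10, 14, 14]

[10, 10, 14, 14]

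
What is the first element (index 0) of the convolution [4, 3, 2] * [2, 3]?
Use y[k] = Σ_i a[i]·b[k-i] at k=0. y[0] = 4×2 = 8

8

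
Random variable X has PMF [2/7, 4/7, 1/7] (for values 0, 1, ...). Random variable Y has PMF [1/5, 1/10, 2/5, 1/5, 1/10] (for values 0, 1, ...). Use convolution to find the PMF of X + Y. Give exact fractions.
P(X+Y=k) = Σ_i P(X=i)·P(Y=k-i) — a convolution of [2/7, 4/7, 1/7] and [1/5, 1/10, 2/5, 1/5, 1/10]. P(X+Y=0) = (2/7)×(1/5) = 2/35; P(X+Y=1) = (2/7)×(1/10) + (4/7)×(1/5) = 1/35 + 4/35 = 1/7; P(X+Y=2) = (2/7)×(2/5) + (4/7)×(1/10) + (1/7)×(1/5) = 4/35 + 2/35 + 1/35 = 1/5; P(X+Y=3) = (2/7)×(1/5) + (4/7)×(2/5) + (1/7)×(1/10) = 2/35 + 8/35 + 1/70 = 3/10; P(X+Y=4) = (2/7)×(1/10) + (4/7)×(1/5) + (1/7)×(2/5) = 1/35 + 4/35 + 2/35 = 1/5; P(X+Y=5) = (4/7)×(1/10) + (1/7)×(1/5) = 2/35 + 1/35 = 3/35; P(X+Y=6) = (1/7)×(1/10) = 1/70. PMF: [2/35, 1/7, 1/5, 3/10, 1/5, 3/35, 1/70] (sums to 1 ✓)

[2/35, 1/7, 1/5, 3/10, 1/5, 3/35, 1/70]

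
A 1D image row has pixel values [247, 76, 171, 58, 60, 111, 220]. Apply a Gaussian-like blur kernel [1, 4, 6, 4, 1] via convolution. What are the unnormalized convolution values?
Convolve image row [247, 76, 171, 58, 60, 111, 220] with kernel [1, 4, 6, 4, 1]: y[0] = 247×1 = 247; y[1] = 247×4 + 76×1 = 1064; y[2] = 247×6 + 76×4 + 171×1 = 1957; y[3] = 247×4 + 76×6 + 171×4 + 58×1 = 2186; y[4] = 247×1 + 76×4 + 171×6 + 58×4 + 60×1 = 1869; y[5] = 76×1 + 171×4 + 58×6 + 60×4 + 111×1 = 1459; y[6] = 171×1 + 58×4 + 60×6 + 111×4 + 220×1 = 1427; y[7] = 58×1 + 60×4 + 111×6 + 220×4 = 1844; y[8] = 60×1 + 111×4 + 220×6 = 1824; y[9] = 111×1 + 220×4 = 991; y[10] = 220×1 = 220 → [247, 1064, 1957, 2186, 1869, 1459, 1427, 1844, 1824, 991, 220]. Normalization factor = sum(kernel) = 16.

[247, 1064, 1957, 2186, 1869, 1459, 1427, 1844, 1824, 991, 220]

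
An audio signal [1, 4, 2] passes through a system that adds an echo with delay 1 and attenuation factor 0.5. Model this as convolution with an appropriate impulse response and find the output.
Direct-path + delayed-attenuated-path model → impulse response h = [1, 0.5] (1 at lag 0, 0.5 at lag 1). Output y[n] = x[n] + 0.5·x[n - 1] (with x[n] = 0 outside 0..2): y[0] = 1 + 0.5×0 = 1; y[1] = 4 + 0.5×1 = 4.5; y[2] = 2 + 0.5×4 = 4.0; y[3] = 0 + 0.5×2 = 1.0. So y = [1, 4.5, 4.0, 1.0]

[1, 4.5, 4.0, 1.0]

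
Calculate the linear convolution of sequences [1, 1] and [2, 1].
y[0] = 1×2 = 2; y[1] = 1×1 + 1×2 = 3; y[2] = 1×1 = 1

[2, 3, 1]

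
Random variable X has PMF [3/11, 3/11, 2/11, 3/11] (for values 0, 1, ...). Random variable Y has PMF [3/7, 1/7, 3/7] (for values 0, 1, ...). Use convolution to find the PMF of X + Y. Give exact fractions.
P(X+Y=k) = Σ_i P(X=i)·P(Y=k-i) — a convolution of [3/11, 3/11, 2/11, 3/11] and [3/7, 1/7, 3/7]. P(X+Y=0) = (3/11)×(3/7) = 9/77; P(X+Y=1) = (3/11)×(1/7) + (3/11)×(3/7) = 3/77 + 9/77 = 12/77; P(X+Y=2) = (3/11)×(3/7) + (3/11)×(1/7) + (2/11)×(3/7) = 9/77 + 3/77 + 6/77 = 18/77; P(X+Y=3) = (3/11)×(3/7) + (2/11)×(1/7) + (3/11)×(3/7) = 9/77 + 2/77 + 9/77 = 20/77; P(X+Y=4) = (2/11)×(3/7) + (3/11)×(1/7) = 6/77 + 3/77 = 9/77; P(X+Y=5) = (3/11)×(3/7) = 9/77. PMF: [9/77, 12/77, 18/77, 20/77, 9/77, 9/77] (sums to 1 ✓)

[9/77, 12/77, 18/77, 20/77, 9/77, 9/77]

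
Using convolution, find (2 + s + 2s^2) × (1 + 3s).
Ascending coefficients: a = [2, 1, 2], b = [1, 3]. c[0] = 2×1 = 2; c[1] = 2×3 + 1×1 = 7; c[2] = 1×3 + 2×1 = 5; c[3] = 2×3 = 6. Result coefficients: [2, 7, 5, 6] → 2 + 7s + 5s^2 + 6s^3

2 + 7s + 5s^2 + 6s^3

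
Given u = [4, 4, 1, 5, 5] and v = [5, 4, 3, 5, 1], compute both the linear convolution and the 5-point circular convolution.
Linear: y_lin[0] = 4×5 = 20; y_lin[1] = 4×4 + 4×5 = 36; y_lin[2] = 4×3 + 4×4 + 1×5 = 33; y_lin[3] = 4×5 + 4×3 + 1×4 + 5×5 = 61; y_lin[4] = 4×1 + 4×5 + 1×3 + 5×4 + 5×5 = 72; y_lin[5] = 4×1 + 1×5 + 5×3 + 5×4 = 44; y_lin[6] = 1×1 + 5×5 + 5×3 = 41; y_lin[7] = 5×1 + 5×5 = 30; y_lin[8] = 5×1 = 5 → [20, 36, 33, 61, 72, 44, 41, 30, 5]. Circular (length 5): y[0] = 4×5 + 4×1 + 1×5 + 5×3 + 5×4 = 64; y[1] = 4×4 + 4×5 + 1×1 + 5×5 + 5×3 = 77; y[2] = 4×3 + 4×4 + 1×5 + 5×1 + 5×5 = 63; y[3] = 4×5 + 4×3 + 1×4 + 5×5 + 5×1 = 66; y[4] = 4×1 + 4×5 + 1×3 + 5×4 + 5×5 = 72 → [64, 77, 63, 66, 72]

Linear: [20, 36, 33, 61, 72, 44, 41, 30, 5], Circular: [64, 77, 63, 66, 72]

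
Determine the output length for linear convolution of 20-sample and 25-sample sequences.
Linear/full convolution length: m + n - 1 = 20 + 25 - 1 = 44

44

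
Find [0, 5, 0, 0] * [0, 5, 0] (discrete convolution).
y[0] = 0×0 = 0; y[1] = 0×5 + 5×0 = 0; y[2] = 0×0 + 5×5 + 0×0 = 25; y[3] = 5×0 + 0×5 + 0×0 = 0; y[4] = 0×0 + 0×5 = 0; y[5] = 0×0 = 0

[0, 0, 25, 0, 0, 0]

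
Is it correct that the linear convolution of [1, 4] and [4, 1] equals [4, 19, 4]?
Recompute linear convolution of [1, 4] and [4, 1]: y[0] = 1×4 = 4; y[1] = 1×1 + 4×4 = 17; y[2] = 4×1 = 4 → [4, 17, 4]. Compare to given [4, 19, 4]: they differ at index 1: given 19, correct 17, so answer: No

No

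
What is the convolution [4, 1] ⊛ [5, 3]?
y[0] = 4×5 = 20; y[1] = 4×3 + 1×5 = 17; y[2] = 1×3 = 3

[20, 17, 3]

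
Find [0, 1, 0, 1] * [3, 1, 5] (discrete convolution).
y[0] = 0×3 = 0; y[1] = 0×1 + 1×3 = 3; y[2] = 0×5 + 1×1 + 0×3 = 1; y[3] = 1×5 + 0×1 + 1×3 = 8; y[4] = 0×5 + 1×1 = 1; y[5] = 1×5 = 5

[0, 3, 1, 8, 1, 5]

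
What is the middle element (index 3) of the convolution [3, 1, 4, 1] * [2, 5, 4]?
Use y[k] = Σ_i a[i]·b[k-i] at k=3. y[3] = 1×4 + 4×5 + 1×2 = 26

26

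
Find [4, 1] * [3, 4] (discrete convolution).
y[0] = 4×3 = 12; y[1] = 4×4 + 1×3 = 19; y[2] = 1×4 = 4

[12, 19, 4]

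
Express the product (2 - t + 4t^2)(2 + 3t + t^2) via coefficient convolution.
Ascending coefficients: a = [2, -1, 4], b = [2, 3, 1]. c[0] = 2×2 = 4; c[1] = 2×3 + -1×2 = 4; c[2] = 2×1 + -1×3 + 4×2 = 7; c[3] = -1×1 + 4×3 = 11; c[4] = 4×1 = 4. Result coefficients: [4, 4, 7, 11, 4] → 4 + 4t + 7t^2 + 11t^3 + 4t^4

4 + 4t + 7t^2 + 11t^3 + 4t^4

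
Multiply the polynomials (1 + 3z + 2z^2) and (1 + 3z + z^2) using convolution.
Ascending coefficients: a = [1, 3, 2], b = [1, 3, 1]. c[0] = 1×1 = 1; c[1] = 1×3 + 3×1 = 6; c[2] = 1×1 + 3×3 + 2×1 = 12; c[3] = 3×1 + 2×3 = 9; c[4] = 2×1 = 2. Result coefficients: [1, 6, 12, 9, 2] → 1 + 6z + 12z^2 + 9z^3 + 2z^4

1 + 6z + 12z^2 + 9z^3 + 2z^4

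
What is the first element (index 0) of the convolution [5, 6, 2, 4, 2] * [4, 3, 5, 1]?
Use y[k] = Σ_i a[i]·b[k-i] at k=0. y[0] = 5×4 = 20

20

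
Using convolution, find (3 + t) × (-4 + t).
Ascending coefficients: a = [3, 1], b = [-4, 1]. c[0] = 3×-4 = -12; c[1] = 3×1 + 1×-4 = -1; c[2] = 1×1 = 1. Result coefficients: [-12, -1, 1] → -12 - t + t^2

-12 - t + t^2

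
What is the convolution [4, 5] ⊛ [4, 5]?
y[0] = 4×4 = 16; y[1] = 4×5 + 5×4 = 40; y[2] = 5×5 = 25

[16, 40, 25]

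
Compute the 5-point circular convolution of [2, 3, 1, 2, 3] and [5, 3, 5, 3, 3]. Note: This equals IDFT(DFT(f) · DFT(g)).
Either evaluate y[k] = Σ_j f[j]·g[(k-j) mod 5] directly, or use IDFT(DFT(f) · DFT(g)). y[0] = 2×5 + 3×3 + 1×3 + 2×5 + 3×3 = 41; y[1] = 2×3 + 3×5 + 1×3 + 2×3 + 3×5 = 45; y[2] = 2×5 + 3×3 + 1×5 + 2×3 + 3×3 = 39; y[3] = 2×3 + 3×5 + 1×3 + 2×5 + 3×3 = 43; y[4] = 2×3 + 3×3 + 1×5 + 2×3 + 3×5 = 41. Result: [41, 45, 39, 43, 41]

[41, 45, 39, 43, 41]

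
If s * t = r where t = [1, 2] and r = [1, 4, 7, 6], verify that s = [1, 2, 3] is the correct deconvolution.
Forward-compute [1, 2, 3] * [1, 2]: r[0] = 1×1 = 1; r[1] = 1×2 + 2×1 = 4; r[2] = 2×2 + 3×1 = 7; r[3] = 3×2 = 6 → [1, 4, 7, 6]. Matches given r = [1, 4, 7, 6], so verified.

Verified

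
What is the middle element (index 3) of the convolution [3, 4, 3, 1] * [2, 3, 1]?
Use y[k] = Σ_i a[i]·b[k-i] at k=3. y[3] = 4×1 + 3×3 + 1×2 = 15

15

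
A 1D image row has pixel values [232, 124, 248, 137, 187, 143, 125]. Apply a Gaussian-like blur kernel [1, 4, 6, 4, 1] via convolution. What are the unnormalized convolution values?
Convolve image row [232, 124, 248, 137, 187, 143, 125] with kernel [1, 4, 6, 4, 1]: y[0] = 232×1 = 232; y[1] = 232×4 + 124×1 = 1052; y[2] = 232×6 + 124×4 + 248×1 = 2136; y[3] = 232×4 + 124×6 + 248×4 + 137×1 = 2801; y[4] = 232×1 + 124×4 + 248×6 + 137×4 + 187×1 = 2951; y[5] = 124×1 + 248×4 + 137×6 + 187×4 + 143×1 = 2829; y[6] = 248×1 + 137×4 + 187×6 + 143×4 + 125×1 = 2615; y[7] = 137×1 + 187×4 + 143×6 + 125×4 = 2243; y[8] = 187×1 + 143×4 + 125×6 = 1509; y[9] = 143×1 + 125×4 = 643; y[10] = 125×1 = 125 → [232, 1052, 2136, 2801, 2951, 2829, 2615, 2243, 1509, 643, 125]. Normalization factor = sum(kernel) = 16.

[232, 1052, 2136, 2801, 2951, 2829, 2615, 2243, 1509, 643, 125]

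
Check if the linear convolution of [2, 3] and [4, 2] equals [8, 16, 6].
Recompute linear convolution of [2, 3] and [4, 2]: y[0] = 2×4 = 8; y[1] = 2×2 + 3×4 = 16; y[2] = 3×2 = 6 → [8, 16, 6]. Given [8, 16, 6] matches, so answer: Yes

Yes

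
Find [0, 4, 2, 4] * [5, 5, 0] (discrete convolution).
y[0] = 0×5 = 0; y[1] = 0×5 + 4×5 = 20; y[2] = 0×0 + 4×5 + 2×5 = 30; y[3] = 4×0 + 2×5 + 4×5 = 30; y[4] = 2×0 + 4×5 = 20; y[5] = 4×0 = 0

[0, 20, 30, 30, 20, 0]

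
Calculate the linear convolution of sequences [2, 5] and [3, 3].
y[0] = 2×3 = 6; y[1] = 2×3 + 5×3 = 21; y[2] = 5×3 = 15

[6, 21, 15]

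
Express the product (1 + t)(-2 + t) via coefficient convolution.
Ascending coefficients: a = [1, 1], b = [-2, 1]. c[0] = 1×-2 = -2; c[1] = 1×1 + 1×-2 = -1; c[2] = 1×1 = 1. Result coefficients: [-2, -1, 1] → -2 - t + t^2

-2 - t + t^2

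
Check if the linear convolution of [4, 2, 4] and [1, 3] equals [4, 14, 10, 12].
Recompute linear convolution of [4, 2, 4] and [1, 3]: y[0] = 4×1 = 4; y[1] = 4×3 + 2×1 = 14; y[2] = 2×3 + 4×1 = 10; y[3] = 4×3 = 12 → [4, 14, 10, 12]. Given [4, 14, 10, 12] matches, so answer: Yes

Yes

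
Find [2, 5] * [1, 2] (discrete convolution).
y[0] = 2×1 = 2; y[1] = 2×2 + 5×1 = 9; y[2] = 5×2 = 10

[2, 9, 10]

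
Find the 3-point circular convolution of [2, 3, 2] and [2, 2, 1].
Use y[k] = Σ_j a[j]·b[(k-j) mod 3]. y[0] = 2×2 + 3×1 + 2×2 = 11; y[1] = 2×2 + 3×2 + 2×1 = 12; y[2] = 2×1 + 3×2 + 2×2 = 12. Result: [11, 12, 12]

[11, 12, 12]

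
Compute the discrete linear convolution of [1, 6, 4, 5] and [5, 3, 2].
y[0] = 1×5 = 5; y[1] = 1×3 + 6×5 = 33; y[2] = 1×2 + 6×3 + 4×5 = 40; y[3] = 6×2 + 4×3 + 5×5 = 49; y[4] = 4×2 + 5×3 = 23; y[5] = 5×2 = 10

[5, 33, 40, 49, 23, 10]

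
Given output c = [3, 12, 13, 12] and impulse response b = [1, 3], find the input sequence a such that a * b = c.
Deconvolve c=[3, 12, 13, 12] by b=[1, 3]. Since b[0]=1, solve forward: a[0] = c[0] / 1 = 3; a[1] = (c[1] - 3×3) / 1 = 3; a[2] = (c[2] - 3×3) / 1 = 4. So a = [3, 3, 4]. Check by forward convolution: c[0] = 3×1 = 3; c[1] = 3×3 + 3×1 = 12; c[2] = 3×3 + 4×1 = 13; c[3] = 4×3 = 12

[3, 3, 4]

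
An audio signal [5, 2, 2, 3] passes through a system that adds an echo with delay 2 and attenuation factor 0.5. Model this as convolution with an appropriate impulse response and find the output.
Direct-path + delayed-attenuated-path model → impulse response h = [1, 0, 0.5] (1 at lag 0, 0.5 at lag 2). Output y[n] = x[n] + 0.5·x[n - 2] (with x[n] = 0 outside 0..3): y[0] = 5 + 0.5×0 = 5; y[1] = 2 + 0.5×0 = 2; y[2] = 2 + 0.5×5 = 4.5; y[3] = 3 + 0.5×2 = 4.0; y[4] = 0 + 0.5×2 = 1.0; y[5] = 0 + 0.5×3 = 1.5. So y = [5, 2, 4.5, 4.0, 1.0, 1.5]

[5, 2, 4.5, 4.0, 1.0, 1.5]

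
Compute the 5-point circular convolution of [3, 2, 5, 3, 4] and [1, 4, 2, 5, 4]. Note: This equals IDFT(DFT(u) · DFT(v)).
Either evaluate y[k] = Σ_j u[j]·v[(k-j) mod 5] directly, or use IDFT(DFT(u) · DFT(v)). y[0] = 3×1 + 2×4 + 5×5 + 3×2 + 4×4 = 58; y[1] = 3×4 + 2×1 + 5×4 + 3×5 + 4×2 = 57; y[2] = 3×2 + 2×4 + 5×1 + 3×4 + 4×5 = 51; y[3] = 3×5 + 2×2 + 5×4 + 3×1 + 4×4 = 58; y[4] = 3×4 + 2×5 + 5×2 + 3×4 + 4×1 = 48. Result: [58, 57, 51, 58, 48]

[58, 57, 51, 58, 48]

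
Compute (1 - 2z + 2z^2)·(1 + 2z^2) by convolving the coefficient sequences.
Ascending coefficients: a = [1, -2, 2], b = [1, 0, 2]. c[0] = 1×1 = 1; c[1] = 1×0 + -2×1 = -2; c[2] = 1×2 + -2×0 + 2×1 = 4; c[3] = -2×2 + 2×0 = -4; c[4] = 2×2 = 4. Result coefficients: [1, -2, 4, -4, 4] → 1 - 2z + 4z^2 - 4z^3 + 4z^4

1 - 2z + 4z^2 - 4z^3 + 4z^4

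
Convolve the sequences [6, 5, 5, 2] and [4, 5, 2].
y[0] = 6×4 = 24; y[1] = 6×5 + 5×4 = 50; y[2] = 6×2 + 5×5 + 5×4 = 57; y[3] = 5×2 + 5×5 + 2×4 = 43; y[4] = 5×2 + 2×5 = 20; y[5] = 2×2 = 4

[24, 50, 57, 43, 20, 4]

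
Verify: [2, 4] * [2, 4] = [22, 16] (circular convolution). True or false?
Recompute circular convolution of [2, 4] and [2, 4]: y[0] = 2×2 + 4×4 = 20; y[1] = 2×4 + 4×2 = 16 → [20, 16]. Compare to given [22, 16]: they differ at index 0: given 22, correct 20, so answer: No

No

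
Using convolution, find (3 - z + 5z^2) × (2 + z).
Ascending coefficients: a = [3, -1, 5], b = [2, 1]. c[0] = 3×2 = 6; c[1] = 3×1 + -1×2 = 1; c[2] = -1×1 + 5×2 = 9; c[3] = 5×1 = 5. Result coefficients: [6, 1, 9, 5] → 6 + z + 9z^2 + 5z^3

6 + z + 9z^2 + 5z^3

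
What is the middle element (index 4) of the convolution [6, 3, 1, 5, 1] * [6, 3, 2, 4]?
Use y[k] = Σ_i a[i]·b[k-i] at k=4. y[4] = 3×4 + 1×2 + 5×3 + 1×6 = 35

35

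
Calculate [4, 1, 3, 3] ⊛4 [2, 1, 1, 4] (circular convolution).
Use y[k] = Σ_j u[j]·v[(k-j) mod 4]. y[0] = 4×2 + 1×4 + 3×1 + 3×1 = 18; y[1] = 4×1 + 1×2 + 3×4 + 3×1 = 21; y[2] = 4×1 + 1×1 + 3×2 + 3×4 = 23; y[3] = 4×4 + 1×1 + 3×1 + 3×2 = 26. Result: [18, 21, 23, 26]

[18, 21, 23, 26]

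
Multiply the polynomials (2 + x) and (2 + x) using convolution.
Ascending coefficients: a = [2, 1], b = [2, 1]. c[0] = 2×2 = 4; c[1] = 2×1 + 1×2 = 4; c[2] = 1×1 = 1. Result coefficients: [4, 4, 1] → 4 + 4x + x^2

4 + 4x + x^2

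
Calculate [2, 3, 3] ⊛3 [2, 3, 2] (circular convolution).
Use y[k] = Σ_j s[j]·t[(k-j) mod 3]. y[0] = 2×2 + 3×2 + 3×3 = 19; y[1] = 2×3 + 3×2 + 3×2 = 18; y[2] = 2×2 + 3×3 + 3×2 = 19. Result: [19, 18, 19]

[19, 18, 19]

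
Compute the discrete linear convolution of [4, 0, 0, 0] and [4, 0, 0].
y[0] = 4×4 = 16; y[1] = 4×0 + 0×4 = 0; y[2] = 4×0 + 0×0 + 0×4 = 0; y[3] = 0×0 + 0×0 + 0×4 = 0; y[4] = 0×0 + 0×0 = 0; y[5] = 0×0 = 0

[16, 0, 0, 0, 0, 0]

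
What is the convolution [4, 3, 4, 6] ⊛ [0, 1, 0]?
y[0] = 4×0 = 0; y[1] = 4×1 + 3×0 = 4; y[2] = 4×0 + 3×1 + 4×0 = 3; y[3] = 3×0 + 4×1 + 6×0 = 4; y[4] = 4×0 + 6×1 = 6; y[5] = 6×0 = 0

[0, 4, 3, 4, 6, 0]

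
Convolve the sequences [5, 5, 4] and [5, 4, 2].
y[0] = 5×5 = 25; y[1] = 5×4 + 5×5 = 45; y[2] = 5×2 + 5×4 + 4×5 = 50; y[3] = 5×2 + 4×4 = 26; y[4] = 4×2 = 8

[25, 45, 50, 26, 8]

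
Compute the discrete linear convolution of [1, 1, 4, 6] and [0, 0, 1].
y[0] = 1×0 = 0; y[1] = 1×0 + 1×0 = 0; y[2] = 1×1 + 1×0 + 4×0 = 1; y[3] = 1×1 + 4×0 + 6×0 = 1; y[4] = 4×1 + 6×0 = 4; y[5] = 6×1 = 6

[0, 0, 1, 1, 4, 6]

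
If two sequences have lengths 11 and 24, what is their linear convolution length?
Linear/full convolution length: m + n - 1 = 11 + 24 - 1 = 34

34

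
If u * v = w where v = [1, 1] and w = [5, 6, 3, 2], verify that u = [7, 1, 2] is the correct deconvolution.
Forward-compute [7, 1, 2] * [1, 1]: w[0] = 7×1 = 7; w[1] = 7×1 + 1×1 = 8; w[2] = 1×1 + 2×1 = 3; w[3] = 2×1 = 2 → [7, 8, 3, 2]. Does not match given w = [5, 6, 3, 2].

Not verified. [7, 1, 2] * [1, 1] = [7, 8, 3, 2], which differs from [5, 6, 3, 2] at index 0.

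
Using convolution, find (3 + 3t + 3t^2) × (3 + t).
Ascending coefficients: a = [3, 3, 3], b = [3, 1]. c[0] = 3×3 = 9; c[1] = 3×1 + 3×3 = 12; c[2] = 3×1 + 3×3 = 12; c[3] = 3×1 = 3. Result coefficients: [9, 12, 12, 3] → 9 + 12t + 12t^2 + 3t^3

9 + 12t + 12t^2 + 3t^3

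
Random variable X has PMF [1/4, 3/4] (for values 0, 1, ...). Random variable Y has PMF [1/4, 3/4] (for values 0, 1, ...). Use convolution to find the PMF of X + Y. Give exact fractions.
P(X+Y=k) = Σ_i P(X=i)·P(Y=k-i) — a convolution of [1/4, 3/4] and [1/4, 3/4]. P(X+Y=0) = (1/4)×(1/4) = 1/16; P(X+Y=1) = (1/4)×(3/4) + (3/4)×(1/4) = 3/16 + 3/16 = 3/8; P(X+Y=2) = (3/4)×(3/4) = 9/16. PMF: [1/16, 3/8, 9/16] (sums to 1 ✓)

[1/16, 3/8, 9/16]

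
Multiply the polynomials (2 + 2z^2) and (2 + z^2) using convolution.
Ascending coefficients: a = [2, 0, 2], b = [2, 0, 1]. c[0] = 2×2 = 4; c[1] = 2×0 + 0×2 = 0; c[2] = 2×1 + 0×0 + 2×2 = 6; c[3] = 0×1 + 2×0 = 0; c[4] = 2×1 = 2. Result coefficients: [4, 0, 6, 0, 2] → 4 + 6z^2 + 2z^4

4 + 6z^2 + 2z^4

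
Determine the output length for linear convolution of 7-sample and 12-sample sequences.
Linear/full convolution length: m + n - 1 = 7 + 12 - 1 = 18

18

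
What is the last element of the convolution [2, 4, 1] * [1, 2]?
Use y[k] = Σ_i a[i]·b[k-i] at k=3. y[3] = 1×2 = 2

2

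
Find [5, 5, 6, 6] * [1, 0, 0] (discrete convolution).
y[0] = 5×1 = 5; y[1] = 5×0 + 5×1 = 5; y[2] = 5×0 + 5×0 + 6×1 = 6; y[3] = 5×0 + 6×0 + 6×1 = 6; y[4] = 6×0 + 6×0 = 0; y[5] = 6×0 = 0

[5, 5, 6, 6, 0, 0]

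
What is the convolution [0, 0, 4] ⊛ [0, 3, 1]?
y[0] = 0×0 = 0; y[1] = 0×3 + 0×0 = 0; y[2] = 0×1 + 0×3 + 4×0 = 0; y[3] = 0×1 + 4×3 = 12; y[4] = 4×1 = 4

[0, 0, 0, 12, 4]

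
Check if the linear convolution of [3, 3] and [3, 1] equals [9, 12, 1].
Recompute linear convolution of [3, 3] and [3, 1]: y[0] = 3×3 = 9; y[1] = 3×1 + 3×3 = 12; y[2] = 3×1 = 3 → [9, 12, 3]. Compare to given [9, 12, 1]: they differ at index 2: given 1, correct 3, so answer: No

No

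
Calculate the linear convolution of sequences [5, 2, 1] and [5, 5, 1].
y[0] = 5×5 = 25; y[1] = 5×5 + 2×5 = 35; y[2] = 5×1 + 2×5 + 1×5 = 20; y[3] = 2×1 + 1×5 = 7; y[4] = 1×1 = 1

[25, 35, 20, 7, 1]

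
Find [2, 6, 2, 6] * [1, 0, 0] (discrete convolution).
y[0] = 2×1 = 2; y[1] = 2×0 + 6×1 = 6; y[2] = 2×0 + 6×0 + 2×1 = 2; y[3] = 6×0 + 2×0 + 6×1 = 6; y[4] = 2×0 + 6×0 = 0; y[5] = 6×0 = 0

[2, 6, 2, 6, 0, 0]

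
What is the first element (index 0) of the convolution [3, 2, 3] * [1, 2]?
Use y[k] = Σ_i a[i]·b[k-i] at k=0. y[0] = 3×1 = 3

3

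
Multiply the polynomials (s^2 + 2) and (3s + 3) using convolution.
Ascending coefficients: a = [2, 0, 1], b = [3, 3]. c[0] = 2×3 = 6; c[1] = 2×3 + 0×3 = 6; c[2] = 0×3 + 1×3 = 3; c[3] = 1×3 = 3. Result coefficients: [6, 6, 3, 3] → 3s^3 + 3s^2 + 6s + 6

3s^3 + 3s^2 + 6s + 6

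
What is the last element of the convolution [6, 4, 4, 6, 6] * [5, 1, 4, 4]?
Use y[k] = Σ_i a[i]·b[k-i] at k=7. y[7] = 6×4 = 24

24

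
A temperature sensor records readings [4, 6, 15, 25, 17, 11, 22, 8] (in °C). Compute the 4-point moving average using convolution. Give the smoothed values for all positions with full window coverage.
4-point moving average kernel = [1, 1, 1, 1]. Apply in 'valid' mode (full window coverage): avg[0] = (4 + 6 + 15 + 25) / 4 = 12.5; avg[1] = (6 + 15 + 25 + 17) / 4 = 15.75; avg[2] = (15 + 25 + 17 + 11) / 4 = 17.0; avg[3] = (25 + 17 + 11 + 22) / 4 = 18.75; avg[4] = (17 + 11 + 22 + 8) / 4 = 14.5. Smoothed values: [12.5, 15.75, 17.0, 18.75, 14.5]

[12.5, 15.75, 17.0, 18.75, 14.5]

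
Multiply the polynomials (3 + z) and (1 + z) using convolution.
Ascending coefficients: a = [3, 1], b = [1, 1]. c[0] = 3×1 = 3; c[1] = 3×1 + 1×1 = 4; c[2] = 1×1 = 1. Result coefficients: [3, 4, 1] → 3 + 4z + z^2

3 + 4z + z^2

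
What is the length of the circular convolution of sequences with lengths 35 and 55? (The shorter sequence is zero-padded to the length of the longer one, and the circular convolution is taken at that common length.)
Circular convolution (zero-padding the shorter input) has length max(m, n) = max(35, 55) = 55

55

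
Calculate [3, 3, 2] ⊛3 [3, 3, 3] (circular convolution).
Use y[k] = Σ_j s[j]·t[(k-j) mod 3]. y[0] = 3×3 + 3×3 + 2×3 = 24; y[1] = 3×3 + 3×3 + 2×3 = 24; y[2] = 3×3 + 3×3 + 2×3 = 24. Result: [24, 24, 24]

[24, 24, 24]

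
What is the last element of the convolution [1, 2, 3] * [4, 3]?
Use y[k] = Σ_i a[i]·b[k-i] at k=3. y[3] = 3×3 = 9

9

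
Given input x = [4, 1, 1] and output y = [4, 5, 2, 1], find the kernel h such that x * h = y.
Output length 4 = len(x) + len(h) - 1 ⇒ len(h) = 2. Solve h forward using h[k] = (y[k] - Σ_{i≥1} x[i]·h[k-i]) / x[0]: h[0] = y[0] / x[0] = 4 / 4 = 1; h[1] = (y[1] - 1×1) / x[0] = (5 - 1×1) / 4 = 1. So h = [1, 1]. Forward-check [4, 1, 1] * [1, 1]: y[0] = 4×1 = 4; y[1] = 4×1 + 1×1 = 5; y[2] = 1×1 + 1×1 = 2; y[3] = 1×1 = 1 → [4, 5, 2, 1] ✓

[1, 1]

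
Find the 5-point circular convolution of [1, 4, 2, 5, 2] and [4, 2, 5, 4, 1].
Use y[k] = Σ_j f[j]·g[(k-j) mod 5]. y[0] = 1×4 + 4×1 + 2×4 + 5×5 + 2×2 = 45; y[1] = 1×2 + 4×4 + 2×1 + 5×4 + 2×5 = 50; y[2] = 1×5 + 4×2 + 2×4 + 5×1 + 2×4 = 34; y[3] = 1×4 + 4×5 + 2×2 + 5×4 + 2×1 = 50; y[4] = 1×1 + 4×4 + 2×5 + 5×2 + 2×4 = 45. Result: [45, 50, 34, 50, 45]

[45, 50, 34, 50, 45]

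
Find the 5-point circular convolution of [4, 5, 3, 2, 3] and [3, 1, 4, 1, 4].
Use y[k] = Σ_j u[j]·v[(k-j) mod 5]. y[0] = 4×3 + 5×4 + 3×1 + 2×4 + 3×1 = 46; y[1] = 4×1 + 5×3 + 3×4 + 2×1 + 3×4 = 45; y[2] = 4×4 + 5×1 + 3×3 + 2×4 + 3×1 = 41; y[3] = 4×1 + 5×4 + 3×1 + 2×3 + 3×4 = 45; y[4] = 4×4 + 5×1 + 3×4 + 2×1 + 3×3 = 44. Result: [46, 45, 41, 45, 44]

[46, 45, 41, 45, 44]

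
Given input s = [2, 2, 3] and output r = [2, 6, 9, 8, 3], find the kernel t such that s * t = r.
Output length 5 = len(s) + len(t) - 1 ⇒ len(t) = 3. Solve t forward using t[k] = (r[k] - Σ_{i≥1} s[i]·t[k-i]) / s[0]: t[0] = r[0] / s[0] = 2 / 2 = 1; t[1] = (r[1] - 2×1) / s[0] = (6 - 2×1) / 2 = 2; t[2] = (r[2] - 2×2 - 3×1) / s[0] = (9 - 2×2 - 3×1) / 2 = 1. So t = [1, 2, 1]. Forward-check [2, 2, 3] * [1, 2, 1]: r[0] = 2×1 = 2; r[1] = 2×2 + 2×1 = 6; r[2] = 2×1 + 2×2 + 3×1 = 9; r[3] = 2×1 + 3×2 = 8; r[4] = 3×1 = 3 → [2, 6, 9, 8, 3] ✓

[1, 2, 1]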